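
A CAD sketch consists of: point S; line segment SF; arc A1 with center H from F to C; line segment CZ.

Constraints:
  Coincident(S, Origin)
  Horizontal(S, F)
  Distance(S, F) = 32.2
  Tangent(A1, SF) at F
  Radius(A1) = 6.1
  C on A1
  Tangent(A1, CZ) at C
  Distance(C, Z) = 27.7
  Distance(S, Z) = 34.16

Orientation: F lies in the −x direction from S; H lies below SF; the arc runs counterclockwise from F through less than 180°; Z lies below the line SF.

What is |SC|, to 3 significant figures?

37.9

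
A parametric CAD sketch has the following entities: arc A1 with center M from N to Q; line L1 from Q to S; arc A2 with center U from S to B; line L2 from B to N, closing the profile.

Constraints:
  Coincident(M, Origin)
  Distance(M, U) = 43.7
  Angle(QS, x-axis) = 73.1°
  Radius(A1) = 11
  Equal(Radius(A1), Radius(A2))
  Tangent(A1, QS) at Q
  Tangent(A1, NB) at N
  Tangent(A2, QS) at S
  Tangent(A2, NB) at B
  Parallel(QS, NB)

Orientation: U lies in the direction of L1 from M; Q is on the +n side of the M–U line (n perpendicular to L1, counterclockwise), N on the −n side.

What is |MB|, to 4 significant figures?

45.06

The slot axis is L1's direction at 73.1°, so u = (cos 73.1°, sin 73.1°) = (0.2907, 0.9568) and n = (−sin 73.1°, cos 73.1°) = (-0.9568, 0.2907). M is at the origin and U lies 43.7 along u from M, so U = 43.7·u = (12.70, 41.81). Tangency of A1 to both parallel lines with radius 11.0 puts Q and N at M ± 11.0·n: Q = (-10.52, 3.198), N = (10.52, -3.198). Equal radii place S and B the same way about U: S = U + 11.0·n = (2.179, 45.01), B = U − 11.0·n = (23.23, 38.62). Then |MB| = |B − M| = 45.06.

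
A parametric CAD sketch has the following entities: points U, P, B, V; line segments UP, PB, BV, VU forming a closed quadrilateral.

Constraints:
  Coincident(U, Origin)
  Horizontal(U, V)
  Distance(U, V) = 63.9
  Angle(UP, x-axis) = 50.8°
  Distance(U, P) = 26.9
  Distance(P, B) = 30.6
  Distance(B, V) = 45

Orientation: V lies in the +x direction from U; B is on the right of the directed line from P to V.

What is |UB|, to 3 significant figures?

22.1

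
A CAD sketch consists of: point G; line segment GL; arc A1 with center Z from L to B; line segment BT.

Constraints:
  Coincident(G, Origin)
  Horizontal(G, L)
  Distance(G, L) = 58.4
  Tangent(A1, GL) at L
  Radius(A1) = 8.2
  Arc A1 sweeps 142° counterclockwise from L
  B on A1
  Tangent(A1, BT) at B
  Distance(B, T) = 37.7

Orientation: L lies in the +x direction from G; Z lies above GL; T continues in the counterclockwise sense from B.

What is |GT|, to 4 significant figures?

50.72

On A1, L sits at bearing -90° from Z; a 142° counterclockwise sweep puts B at bearing 52°, so B = Z + 8.2·(cos 52°, sin 52°) = (63.45, 14.66). Since A1 is tangent to BT there, ZB ⟂ BT, so BT runs along (−sin 52°, cos 52°); with |BT| = 37.7, T = (33.74, 37.87). Then |GT| = |T − G| = 50.72.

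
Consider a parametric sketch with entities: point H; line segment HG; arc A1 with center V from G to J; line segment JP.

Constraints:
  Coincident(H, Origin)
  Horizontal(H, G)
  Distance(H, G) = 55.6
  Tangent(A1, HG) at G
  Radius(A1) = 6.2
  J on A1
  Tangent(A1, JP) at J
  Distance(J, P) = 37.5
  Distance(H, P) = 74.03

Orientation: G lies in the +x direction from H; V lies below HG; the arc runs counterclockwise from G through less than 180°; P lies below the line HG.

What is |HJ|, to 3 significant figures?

50.2

Checks: |VJ| = 6.200 ✓; ∠(VJ, JP) = 90.00° ✓; |JP| = 37.50 ✓; |HP| = 74.03 ✓.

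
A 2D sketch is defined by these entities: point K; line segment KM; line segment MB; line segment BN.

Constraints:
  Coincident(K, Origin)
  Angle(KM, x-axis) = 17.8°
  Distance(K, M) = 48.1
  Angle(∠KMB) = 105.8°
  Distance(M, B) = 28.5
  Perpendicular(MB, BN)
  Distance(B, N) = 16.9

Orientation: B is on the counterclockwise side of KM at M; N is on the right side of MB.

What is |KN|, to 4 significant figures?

75.65

K is at the origin; KM runs at 17.8° with length 48.1, so M = 48.1·(cos 17.8°, sin 17.8°) = (45.80, 14.70). ∠KMB = 105.8°, so MB runs at 17.8° + (180° − 105.8°) = 92.00° from the x-axis; with |MB| = 28.5, B = M + 28.5·(cos 92.00°, sin 92.00°) = (44.80, 43.19). The perpendicularity gives BN at right angles to MB; with |BN| = 16.9 on the right of MB, N = B + 16.9·(0.9994, 0.03490) = (61.69, 43.78). Then |KN| = |N − K| = 75.65.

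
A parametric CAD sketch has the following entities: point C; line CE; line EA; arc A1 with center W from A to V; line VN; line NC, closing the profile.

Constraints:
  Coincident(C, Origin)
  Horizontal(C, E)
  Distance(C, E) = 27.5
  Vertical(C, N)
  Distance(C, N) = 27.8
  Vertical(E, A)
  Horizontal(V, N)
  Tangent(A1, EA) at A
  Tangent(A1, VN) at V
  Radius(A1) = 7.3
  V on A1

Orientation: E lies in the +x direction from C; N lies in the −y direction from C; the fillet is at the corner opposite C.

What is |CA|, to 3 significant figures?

34.3

C is at the origin; C and E share the same y with |CE| = 27.5 and E on the +x side, so E = (27.5, 0.00). C and N share the same x with |CN| = 27.8 and N on the −y side, so N = (0.00, -27.8). The virtual corner opposite C is at (27.5, -27.8). Since A1 is tangent to EA there, WA ⟂ EA and tangency of A1 to VN means the radius WV is perpendicular to VN, with radius 7.3, so the center W sits 7.3 in from both sides at W = (20.2, -20.5). That places the tangent points at A = (27.5, -20.5) on EA and V = (20.2, -27.8) on VN. Then |CA| = |A − C| = 34.3.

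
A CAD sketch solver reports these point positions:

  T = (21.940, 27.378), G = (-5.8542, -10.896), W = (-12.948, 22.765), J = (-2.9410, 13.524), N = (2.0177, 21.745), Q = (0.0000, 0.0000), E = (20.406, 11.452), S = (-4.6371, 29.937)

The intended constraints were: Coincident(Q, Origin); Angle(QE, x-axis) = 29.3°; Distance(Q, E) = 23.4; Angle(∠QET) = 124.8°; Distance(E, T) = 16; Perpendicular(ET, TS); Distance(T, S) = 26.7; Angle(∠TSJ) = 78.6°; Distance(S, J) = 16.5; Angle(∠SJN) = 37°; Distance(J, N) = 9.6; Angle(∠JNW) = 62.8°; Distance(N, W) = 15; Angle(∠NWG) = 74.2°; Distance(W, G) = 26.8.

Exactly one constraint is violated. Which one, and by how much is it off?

Distance(W, G) = 26.8 — off by 7.60.

Q = (0.00, 0.00) ✓; QE at 29.30° ✓; |QE| = 23.40 ✓; ∠QET = 124.8° ✓; |ET| = 16.00 ✓; ∠(ET, TS) = 90.00° ✓; |TS| = 26.70 ✓; ∠TSJ = 78.60° ✓; |SJ| = 16.50 ✓; ∠SJN = 37.00° ✓; |JN| = 9.601 ✓; ∠JNW = 62.80° ✓; |NW| = 15.00 ✓; ∠NWG = 74.20° ✓; |WG| = 34.40 ✗.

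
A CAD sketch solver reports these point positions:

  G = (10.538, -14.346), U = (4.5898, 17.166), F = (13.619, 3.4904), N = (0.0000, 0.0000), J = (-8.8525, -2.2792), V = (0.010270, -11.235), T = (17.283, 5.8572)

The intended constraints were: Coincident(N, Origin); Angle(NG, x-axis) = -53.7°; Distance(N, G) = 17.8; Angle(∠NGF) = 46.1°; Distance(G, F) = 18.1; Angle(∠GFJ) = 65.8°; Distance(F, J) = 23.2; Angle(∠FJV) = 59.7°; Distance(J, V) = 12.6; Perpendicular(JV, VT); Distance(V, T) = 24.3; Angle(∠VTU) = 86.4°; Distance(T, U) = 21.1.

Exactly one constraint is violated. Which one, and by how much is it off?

Distance(T, U) = 21.1 — off by 4.10.

N = (0.00, 0.00) ✓; NG at -53.70° ✓; |NG| = 17.80 ✓; ∠NGF = 46.10° ✓; |GF| = 18.10 ✓; ∠GFJ = 65.80° ✓; |FJ| = 23.20 ✓; ∠FJV = 59.70° ✓; |JV| = 12.60 ✓; ∠(JV, VT) = 90.00° ✓; |VT| = 24.30 ✓; ∠VTU = 86.40° ✓; |TU| = 17.00 ✗.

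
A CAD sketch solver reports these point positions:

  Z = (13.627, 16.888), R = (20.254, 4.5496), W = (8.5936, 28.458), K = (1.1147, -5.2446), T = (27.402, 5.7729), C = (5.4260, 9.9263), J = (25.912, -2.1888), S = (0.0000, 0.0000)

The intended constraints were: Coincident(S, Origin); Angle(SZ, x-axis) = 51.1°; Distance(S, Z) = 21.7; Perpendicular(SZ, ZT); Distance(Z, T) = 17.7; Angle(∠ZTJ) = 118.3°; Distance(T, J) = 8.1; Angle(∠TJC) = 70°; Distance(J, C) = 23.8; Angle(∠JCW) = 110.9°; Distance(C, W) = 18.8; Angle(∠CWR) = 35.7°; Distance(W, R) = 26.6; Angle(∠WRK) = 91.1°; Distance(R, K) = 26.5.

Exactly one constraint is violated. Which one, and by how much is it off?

Distance(R, K) = 26.5 — off by 5.00.

S = (0.00, 0.00) ✓; SZ at 51.10° ✓; |SZ| = 21.70 ✓; ∠(SZ, ZT) = 90.00° ✓; |ZT| = 17.70 ✓; ∠ZTJ = 118.3° ✓; |TJ| = 8.100 ✓; ∠TJC = 70.00° ✓; |JC| = 23.80 ✓; ∠JCW = 110.9° ✓; |CW| = 18.80 ✓; ∠CWR = 35.70° ✓; |WR| = 26.60 ✓; ∠WRK = 91.10° ✓; |RK| = 21.50 ✗.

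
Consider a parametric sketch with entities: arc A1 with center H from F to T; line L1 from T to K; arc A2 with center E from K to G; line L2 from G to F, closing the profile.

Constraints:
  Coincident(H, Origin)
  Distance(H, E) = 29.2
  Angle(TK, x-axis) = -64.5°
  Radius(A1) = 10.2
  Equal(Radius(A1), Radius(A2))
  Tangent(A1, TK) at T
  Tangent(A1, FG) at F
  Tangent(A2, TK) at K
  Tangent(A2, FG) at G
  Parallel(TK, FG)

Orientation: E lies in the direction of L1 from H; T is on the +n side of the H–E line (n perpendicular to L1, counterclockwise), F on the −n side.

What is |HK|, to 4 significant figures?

30.93

Tangency of A1 to both parallel lines with radius 10.2 puts T and F at H ± 10.2·n: T = (9.206, 4.391), F = (-9.206, -4.391). Equal radii place K and G the same way about E: K = E + 10.2·n = (21.78, -21.96), G = E − 10.2·n = (3.365, -30.75). Then |HK| = |K − H| = 30.93.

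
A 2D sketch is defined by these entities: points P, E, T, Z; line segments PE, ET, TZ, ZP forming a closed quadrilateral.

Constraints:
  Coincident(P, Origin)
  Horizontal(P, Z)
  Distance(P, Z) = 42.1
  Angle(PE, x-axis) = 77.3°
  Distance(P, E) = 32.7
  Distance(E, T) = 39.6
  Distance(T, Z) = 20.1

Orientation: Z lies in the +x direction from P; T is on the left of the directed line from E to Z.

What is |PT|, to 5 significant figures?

49.137

Checks: |ET| = 39.60 ✓; |TZ| = 20.10 ✓.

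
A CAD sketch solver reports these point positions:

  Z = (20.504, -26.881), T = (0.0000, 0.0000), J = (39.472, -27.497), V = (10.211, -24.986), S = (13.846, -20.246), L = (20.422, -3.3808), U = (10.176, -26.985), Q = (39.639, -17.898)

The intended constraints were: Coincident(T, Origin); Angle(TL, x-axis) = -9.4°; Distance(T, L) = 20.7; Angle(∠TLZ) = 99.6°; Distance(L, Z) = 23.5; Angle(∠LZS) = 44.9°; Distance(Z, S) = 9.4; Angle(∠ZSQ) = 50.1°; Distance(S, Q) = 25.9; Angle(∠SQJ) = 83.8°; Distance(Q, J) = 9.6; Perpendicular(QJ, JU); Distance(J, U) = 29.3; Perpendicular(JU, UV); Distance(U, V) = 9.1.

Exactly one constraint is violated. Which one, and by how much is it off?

Distance(U, V) = 9.1 — off by 7.10.

T = (0.00, 0.00) ✓; TL at -9.400° ✓; |TL| = 20.70 ✓; ∠TLZ = 99.60° ✓; |LZ| = 23.50 ✓; ∠LZS = 44.90° ✓; |ZS| = 9.400 ✓; ∠ZSQ = 50.10° ✓; |SQ| = 25.90 ✓; ∠SQJ = 83.80° ✓; |QJ| = 9.600 ✓; ∠(QJ, JU) = 90.00° ✓; |JU| = 29.30 ✓; ∠(JU, UV) = 90.00° ✓; |UV| = 1.999 ✗.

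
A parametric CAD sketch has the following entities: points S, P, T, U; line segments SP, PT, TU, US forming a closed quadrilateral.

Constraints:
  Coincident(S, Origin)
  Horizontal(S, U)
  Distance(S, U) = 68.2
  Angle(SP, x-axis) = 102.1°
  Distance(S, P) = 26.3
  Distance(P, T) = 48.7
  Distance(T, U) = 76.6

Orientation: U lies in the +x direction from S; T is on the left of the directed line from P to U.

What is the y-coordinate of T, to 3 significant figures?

63.4

Checks: |PT| = 48.70 ✓; |TU| = 76.60 ✓.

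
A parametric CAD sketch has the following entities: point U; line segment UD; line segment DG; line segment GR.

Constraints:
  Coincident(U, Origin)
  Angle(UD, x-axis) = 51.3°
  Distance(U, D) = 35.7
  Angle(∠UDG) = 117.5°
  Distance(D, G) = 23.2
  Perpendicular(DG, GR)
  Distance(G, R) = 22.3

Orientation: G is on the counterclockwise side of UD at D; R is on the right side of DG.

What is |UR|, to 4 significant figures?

66.99

U is at the origin; UD runs at 51.3° with length 35.7, so D = 35.7·(cos 51.3°, sin 51.3°) = (22.32, 27.86). ∠UDG = 117.5°, so DG runs at 51.3° + (180° − 117.5°) = 113.8° from the x-axis; with |DG| = 23.2, G = D + 23.2·(cos 113.8°, sin 113.8°) = (12.96, 49.09). The perpendicularity gives GR at right angles to DG; with |GR| = 22.3 on the right of DG, R = G + 22.3·(0.9150, 0.4035) = (33.36, 58.09). Then |UR| = |R − U| = 66.99.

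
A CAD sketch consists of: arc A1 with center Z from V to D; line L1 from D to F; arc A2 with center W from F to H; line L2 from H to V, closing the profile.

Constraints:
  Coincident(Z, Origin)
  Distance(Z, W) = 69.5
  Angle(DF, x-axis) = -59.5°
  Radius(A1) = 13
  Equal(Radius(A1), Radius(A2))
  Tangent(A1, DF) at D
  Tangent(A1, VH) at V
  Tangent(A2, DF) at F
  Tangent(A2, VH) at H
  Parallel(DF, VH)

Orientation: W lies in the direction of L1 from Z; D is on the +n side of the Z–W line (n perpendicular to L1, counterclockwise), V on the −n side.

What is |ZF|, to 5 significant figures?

70.705

The slot axis is L1's direction at -59.5°, so u = (cos -59.5°, sin -59.5°) = (0.50754, -0.86163) and n = (−sin -59.5°, cos -59.5°) = (0.86163, 0.50754). Z is at the origin and W lies 69.5 along u from Z, so W = 69.5·u = (35.274, -59.883). Tangency of A1 to both parallel lines with radius 13.0 puts D and V at Z ± 13.0·n: D = (11.201, 6.5980), V = (-11.201, -6.5980). Equal radii place F and H the same way about W: F = W + 13.0·n = (46.475, -53.285), H = W − 13.0·n = (24.073, -66.481). Then |ZF| = |F − Z| = 70.705.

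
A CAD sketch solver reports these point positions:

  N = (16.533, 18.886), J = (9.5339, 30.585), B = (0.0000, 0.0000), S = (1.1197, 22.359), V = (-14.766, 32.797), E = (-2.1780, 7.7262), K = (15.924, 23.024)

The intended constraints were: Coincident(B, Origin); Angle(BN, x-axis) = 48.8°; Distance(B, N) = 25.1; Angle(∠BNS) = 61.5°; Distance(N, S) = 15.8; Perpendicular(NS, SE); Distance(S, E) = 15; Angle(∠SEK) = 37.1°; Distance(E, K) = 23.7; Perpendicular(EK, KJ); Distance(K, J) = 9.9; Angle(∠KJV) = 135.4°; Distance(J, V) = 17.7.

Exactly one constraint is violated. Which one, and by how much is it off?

Distance(J, V) = 17.7 — off by 6.70.

B = (0.00, 0.00) ✓; BN at 48.80° ✓; |BN| = 25.10 ✓; ∠BNS = 61.50° ✓; |NS| = 15.80 ✓; ∠(NS, SE) = 90.00° ✓; |SE| = 15.00 ✓; ∠SEK = 37.10° ✓; |EK| = 23.70 ✓; ∠(EK, KJ) = 90.00° ✓; |KJ| = 9.900 ✓; ∠KJV = 135.4° ✓; |JV| = 24.40 ✗.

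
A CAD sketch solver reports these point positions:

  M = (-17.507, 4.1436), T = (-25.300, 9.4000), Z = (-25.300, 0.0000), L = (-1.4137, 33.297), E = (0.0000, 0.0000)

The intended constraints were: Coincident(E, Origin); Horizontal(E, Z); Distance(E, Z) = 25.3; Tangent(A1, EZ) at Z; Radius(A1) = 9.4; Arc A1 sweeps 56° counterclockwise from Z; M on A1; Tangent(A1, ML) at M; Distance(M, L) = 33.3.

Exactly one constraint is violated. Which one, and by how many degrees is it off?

Tangent(A1, ML) at M — off by 5.10°.

E = (0.00, 0.00) ✓; E.y = 0.00, Z.y = 0.00 ✓; |EZ| = 25.30 ✓; ∠(TZ, ZE) = 90.00° ✓; |TZ| = 9.400 ✓; bearing(T→M) − bearing(T→Z) = 56.00° ✓; |TM| = 9.400 ✓; ∠(TM, ML) = 84.90° ✗; |ML| = 33.30 ✓.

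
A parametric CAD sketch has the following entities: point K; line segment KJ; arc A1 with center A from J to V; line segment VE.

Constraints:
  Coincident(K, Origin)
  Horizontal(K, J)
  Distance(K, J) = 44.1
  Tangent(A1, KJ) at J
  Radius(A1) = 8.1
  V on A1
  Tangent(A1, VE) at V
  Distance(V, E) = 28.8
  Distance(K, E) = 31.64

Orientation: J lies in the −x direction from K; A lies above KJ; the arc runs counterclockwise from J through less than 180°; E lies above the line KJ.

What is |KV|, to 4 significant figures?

38.00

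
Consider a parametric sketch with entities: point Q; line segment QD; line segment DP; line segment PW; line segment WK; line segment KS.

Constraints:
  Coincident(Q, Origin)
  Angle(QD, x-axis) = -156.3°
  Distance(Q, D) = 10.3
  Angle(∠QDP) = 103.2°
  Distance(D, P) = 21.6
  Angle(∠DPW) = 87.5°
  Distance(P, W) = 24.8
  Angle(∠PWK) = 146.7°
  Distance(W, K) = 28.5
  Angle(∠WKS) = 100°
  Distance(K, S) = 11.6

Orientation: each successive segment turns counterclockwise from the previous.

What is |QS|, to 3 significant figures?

33.1

∠PWK = 146.7° gives WK at 46.3° from the x-axis; with |WK| = 28.5, K = (38.4, 0.805). ∠WKS = 100.0° gives KS at 126° from the x-axis; with |KS| = 11.6, S = (31.5, 10.2). Then |QS| = |S − Q| = 33.1.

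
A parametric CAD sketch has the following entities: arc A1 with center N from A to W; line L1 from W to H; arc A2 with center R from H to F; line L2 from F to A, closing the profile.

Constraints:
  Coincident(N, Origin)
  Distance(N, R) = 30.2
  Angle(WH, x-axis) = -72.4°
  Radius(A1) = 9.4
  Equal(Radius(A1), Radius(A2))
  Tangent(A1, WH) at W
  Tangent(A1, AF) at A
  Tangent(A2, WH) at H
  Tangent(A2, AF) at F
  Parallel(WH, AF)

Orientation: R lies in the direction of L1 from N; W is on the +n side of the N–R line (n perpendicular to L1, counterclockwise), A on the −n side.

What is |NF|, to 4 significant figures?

31.63

The slot axis is L1's direction at -72.4°, so u = (cos -72.4°, sin -72.4°) = (0.3024, -0.9532) and n = (−sin -72.4°, cos -72.4°) = (0.9532, 0.3024). N is at the origin and R lies 30.2 along u from N, so R = 30.2·u = (9.132, -28.79). Tangency of A1 to both parallel lines with radius 9.4 puts W and A at N ± 9.4·n: W = (8.960, 2.842), A = (-8.960, -2.842). Equal radii place H and F the same way about R: H = R + 9.4·n = (18.09, -25.94), F = R − 9.4·n = (0.1716, -31.63). Then |NF| = |F − N| = 31.63.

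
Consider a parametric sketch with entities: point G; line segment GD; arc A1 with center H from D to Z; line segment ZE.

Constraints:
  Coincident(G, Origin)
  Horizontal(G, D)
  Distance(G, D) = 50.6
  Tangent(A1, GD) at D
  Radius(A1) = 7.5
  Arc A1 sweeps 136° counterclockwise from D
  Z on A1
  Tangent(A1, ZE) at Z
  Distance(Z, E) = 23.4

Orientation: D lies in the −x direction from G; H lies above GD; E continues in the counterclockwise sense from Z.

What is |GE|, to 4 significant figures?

68.71

G is at the origin; G and D share the same y with |GD| = 50.6 and D on the −x side, so D = (-50.60, 0.000). Tangency of A1 to GD means the radius HD is perpendicular to GD, so H = D + (0, 7.5) = (-50.60, 7.500). On A1, D sits at bearing -90° from H; a 136° counterclockwise sweep puts Z at bearing 46°, so Z = H + 7.5·(cos 46°, sin 46°) = (-45.39, 12.90). Since A1 is tangent to ZE there, HZ ⟂ ZE, so ZE runs along (−sin 46°, cos 46°); with |ZE| = 23.4, E = (-62.22, 29.15). Then |GE| = |E − G| = 68.71.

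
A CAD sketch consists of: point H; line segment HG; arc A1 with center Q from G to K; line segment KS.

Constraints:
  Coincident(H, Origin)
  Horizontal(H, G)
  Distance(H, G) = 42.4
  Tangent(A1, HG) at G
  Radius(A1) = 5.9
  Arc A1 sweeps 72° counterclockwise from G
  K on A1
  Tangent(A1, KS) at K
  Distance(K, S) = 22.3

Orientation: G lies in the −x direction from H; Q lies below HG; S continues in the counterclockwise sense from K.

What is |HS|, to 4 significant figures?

60.45

On A1, G sits at bearing 90° from Q; a 72° counterclockwise sweep puts K at bearing 162°, so K = Q + 5.9·(cos 162°, sin 162°) = (-48.01, -4.077). Tangency of A1 to KS means the radius QK is perpendicular to KS, so KS runs along (−sin 162°, cos 162°); with |KS| = 22.3, S = (-54.90, -25.29). Then |HS| = |S − H| = 60.45.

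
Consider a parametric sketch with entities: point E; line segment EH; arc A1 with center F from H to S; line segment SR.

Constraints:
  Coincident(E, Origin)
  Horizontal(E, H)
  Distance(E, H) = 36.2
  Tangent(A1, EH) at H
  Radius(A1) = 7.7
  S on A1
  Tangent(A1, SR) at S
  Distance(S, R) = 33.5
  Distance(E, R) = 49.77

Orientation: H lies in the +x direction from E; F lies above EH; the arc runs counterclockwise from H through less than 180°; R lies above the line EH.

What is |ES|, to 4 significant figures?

44.50

Checks: |FH| = 7.700 ✓; |FS| = 7.700 ✓; ∠(FS, SR) = 90.00° ✓; |SR| = 33.50 ✓; |ER| = 49.77 ✓.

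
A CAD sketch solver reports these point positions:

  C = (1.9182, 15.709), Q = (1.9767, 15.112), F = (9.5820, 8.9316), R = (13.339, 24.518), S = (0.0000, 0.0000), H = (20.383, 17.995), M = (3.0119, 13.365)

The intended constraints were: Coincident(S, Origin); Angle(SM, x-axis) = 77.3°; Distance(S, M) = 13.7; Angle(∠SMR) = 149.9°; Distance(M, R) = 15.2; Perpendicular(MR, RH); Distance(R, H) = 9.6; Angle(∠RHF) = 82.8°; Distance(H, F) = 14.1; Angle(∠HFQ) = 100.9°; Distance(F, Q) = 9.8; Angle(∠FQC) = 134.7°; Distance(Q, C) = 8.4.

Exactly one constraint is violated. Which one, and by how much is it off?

Distance(Q, C) = 8.4 — off by 7.80.

S = (0.00, 0.00) ✓; SM at 77.30° ✓; |SM| = 13.70 ✓; ∠SMR = 149.9° ✓; |MR| = 15.20 ✓; ∠(MR, RH) = 90.00° ✓; |RH| = 9.600 ✓; ∠RHF = 82.80° ✓; |HF| = 14.10 ✓; ∠HFQ = 100.9° ✓; |FQ| = 9.800 ✓; ∠FQC = 134.7° ✓; |QC| = 0.5999 ✗.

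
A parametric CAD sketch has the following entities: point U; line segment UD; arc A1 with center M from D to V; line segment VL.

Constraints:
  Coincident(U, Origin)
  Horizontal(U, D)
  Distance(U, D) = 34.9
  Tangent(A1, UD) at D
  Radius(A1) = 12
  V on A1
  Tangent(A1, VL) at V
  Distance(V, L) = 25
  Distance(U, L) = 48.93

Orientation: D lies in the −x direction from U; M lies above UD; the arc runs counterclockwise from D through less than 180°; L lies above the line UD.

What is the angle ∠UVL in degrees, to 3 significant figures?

137°

Checks: |MV| = 12.00 ✓; ∠(MV, VL) = 90.00° ✓; |VL| = 25.00 ✓; |UL| = 48.93 ✓.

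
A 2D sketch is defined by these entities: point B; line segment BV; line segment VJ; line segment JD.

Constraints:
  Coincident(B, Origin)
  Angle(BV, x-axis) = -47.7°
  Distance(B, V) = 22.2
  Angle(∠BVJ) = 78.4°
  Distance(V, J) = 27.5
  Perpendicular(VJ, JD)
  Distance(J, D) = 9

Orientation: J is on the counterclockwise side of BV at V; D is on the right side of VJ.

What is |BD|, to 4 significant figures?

38.42

B is at the origin; BV runs at -47.7° with length 22.2, so V = 22.2·(cos -47.7°, sin -47.7°) = (14.94, -16.42). ∠BVJ = 78.4°, so VJ runs at -47.7° + (180° − 78.4°) = 53.90° from the x-axis; with |VJ| = 27.5, J = V + 27.5·(cos 53.90°, sin 53.90°) = (31.14, 5.800). VJ is perpendicular to JD; with |JD| = 9.0 on the right of VJ, D = J + 9.0·(0.8080, -0.5892) = (38.42, 0.4971). Then |BD| = |D − B| = 38.42.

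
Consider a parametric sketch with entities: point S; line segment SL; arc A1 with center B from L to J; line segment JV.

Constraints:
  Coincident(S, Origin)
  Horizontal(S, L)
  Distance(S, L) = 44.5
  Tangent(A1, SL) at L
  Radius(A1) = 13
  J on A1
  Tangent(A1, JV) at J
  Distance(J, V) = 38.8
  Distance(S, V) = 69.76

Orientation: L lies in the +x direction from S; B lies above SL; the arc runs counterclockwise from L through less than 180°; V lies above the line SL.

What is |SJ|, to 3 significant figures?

59.3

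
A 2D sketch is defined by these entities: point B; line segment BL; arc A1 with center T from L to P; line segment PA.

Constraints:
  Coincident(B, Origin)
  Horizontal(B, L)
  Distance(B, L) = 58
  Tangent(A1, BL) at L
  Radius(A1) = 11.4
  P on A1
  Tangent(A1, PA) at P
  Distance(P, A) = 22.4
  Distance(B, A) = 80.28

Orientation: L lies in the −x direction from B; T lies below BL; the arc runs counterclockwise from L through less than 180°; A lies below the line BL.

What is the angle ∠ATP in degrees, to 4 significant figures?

63.03°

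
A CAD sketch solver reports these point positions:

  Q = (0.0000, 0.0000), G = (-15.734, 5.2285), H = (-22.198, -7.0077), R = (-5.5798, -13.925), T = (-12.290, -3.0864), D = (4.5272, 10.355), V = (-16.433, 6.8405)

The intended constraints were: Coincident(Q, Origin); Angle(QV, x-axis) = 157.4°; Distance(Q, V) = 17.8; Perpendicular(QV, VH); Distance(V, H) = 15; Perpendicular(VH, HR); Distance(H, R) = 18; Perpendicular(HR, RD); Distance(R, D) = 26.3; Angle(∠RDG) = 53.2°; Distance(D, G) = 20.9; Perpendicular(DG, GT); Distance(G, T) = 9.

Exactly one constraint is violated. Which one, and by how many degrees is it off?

Perpendicular(DG, GT) — off by 8.30°.

Q = (0.00, 0.00) ✓; QV at 157.4° ✓; |QV| = 17.80 ✓; ∠(QV, VH) = 90.00° ✓; |VH| = 15.00 ✓; ∠(VH, HR) = 90.00° ✓; |HR| = 18.00 ✓; ∠(HR, RD) = 90.00° ✓; |RD| = 26.30 ✓; ∠RDG = 53.20° ✓; |DG| = 20.90 ✓; ∠(DG, GT) = 98.30° ✗; |GT| = 9.000 ✓.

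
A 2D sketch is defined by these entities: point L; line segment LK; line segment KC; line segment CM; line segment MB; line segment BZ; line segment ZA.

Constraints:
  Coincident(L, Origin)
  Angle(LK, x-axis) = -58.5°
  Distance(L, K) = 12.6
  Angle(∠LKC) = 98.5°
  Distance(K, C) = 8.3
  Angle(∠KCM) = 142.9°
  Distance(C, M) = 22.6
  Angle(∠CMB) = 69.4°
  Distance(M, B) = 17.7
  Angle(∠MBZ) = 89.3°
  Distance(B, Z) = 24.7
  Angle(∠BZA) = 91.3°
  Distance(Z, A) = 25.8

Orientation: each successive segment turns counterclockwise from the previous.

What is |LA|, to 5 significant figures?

32.835

L is at the origin; LK runs at -58.5° with length 12.6, so K = (6.5835, -10.743). ∠LKC = 98.5° gives KC at 23.000° from the x-axis; with |KC| = 8.3, C = (14.224, -7.5002). ∠KCM = 142.9° gives CM at 60.100° from the x-axis; with |CM| = 22.6, M = (25.489, 12.092). ∠CMB = 69.4° gives MB at 170.70° from the x-axis; with |MB| = 17.7, B = (8.0221, 14.952). ∠MBZ = 89.3° gives BZ at -98.600° from the x-axis; with |BZ| = 24.7, Z = (4.3286, -9.4702). ∠BZA = 91.3° gives ZA at -9.9000° from the x-axis; with |ZA| = 25.8, A = (29.744, -13.906). Then |LA| = |A − L| = 32.835.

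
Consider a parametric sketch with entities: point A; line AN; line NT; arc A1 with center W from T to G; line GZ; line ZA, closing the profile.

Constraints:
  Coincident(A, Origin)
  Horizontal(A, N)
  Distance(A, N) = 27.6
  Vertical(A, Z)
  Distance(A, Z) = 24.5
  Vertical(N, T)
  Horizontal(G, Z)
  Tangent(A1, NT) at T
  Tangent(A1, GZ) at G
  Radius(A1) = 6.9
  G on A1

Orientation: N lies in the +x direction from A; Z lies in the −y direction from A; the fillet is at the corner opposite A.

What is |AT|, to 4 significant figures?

32.73

The virtual corner opposite A is at (27.60, -24.50). Since A1 is tangent to NT there, WT ⟂ NT and tangency of A1 to GZ means the radius WG is perpendicular to GZ, with radius 6.9, so the center W sits 6.9 in from both sides at W = (20.70, -17.60). That places the tangent points at T = (27.60, -17.60) on NT and G = (20.70, -24.50) on GZ. Then |AT| = |T − A| = 32.73.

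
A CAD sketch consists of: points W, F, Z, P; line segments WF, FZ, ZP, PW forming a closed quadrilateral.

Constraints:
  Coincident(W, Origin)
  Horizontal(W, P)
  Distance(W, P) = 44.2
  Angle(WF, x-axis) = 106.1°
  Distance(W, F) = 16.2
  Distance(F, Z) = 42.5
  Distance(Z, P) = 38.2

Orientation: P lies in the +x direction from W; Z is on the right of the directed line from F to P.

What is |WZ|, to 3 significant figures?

26.6

W is at the origin; W and P share the same y with |WP| = 44.2 and P in +x, so P = (44.2, 0). WF runs at 106.1° with |WF| = 16.2, so F = (-4.49, 15.6). Z is determined by |FZ| = 42.5 and |ZP| = 38.2 together: it lies at the intersection of circle(F, 42.5) and circle(P, 38.2). With |FP| = 51.1, the foot of the radical line on FP is 29.0 from F and the perpendicular offset is √(42.5² − 29.0²) = 31.1. Taking the right-of-FP solution: Z = (13.6, -22.9).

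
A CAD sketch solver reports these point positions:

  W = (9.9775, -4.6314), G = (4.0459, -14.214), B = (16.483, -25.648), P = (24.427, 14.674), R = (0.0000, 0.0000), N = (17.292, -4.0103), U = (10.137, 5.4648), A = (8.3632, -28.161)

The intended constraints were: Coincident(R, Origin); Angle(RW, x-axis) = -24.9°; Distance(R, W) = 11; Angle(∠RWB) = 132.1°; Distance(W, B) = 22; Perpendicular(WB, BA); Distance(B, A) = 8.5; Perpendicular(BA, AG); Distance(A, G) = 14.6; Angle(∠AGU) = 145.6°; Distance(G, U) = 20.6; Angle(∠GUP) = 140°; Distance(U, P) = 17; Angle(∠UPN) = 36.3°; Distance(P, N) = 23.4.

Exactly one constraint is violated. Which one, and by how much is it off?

Distance(P, N) = 23.4 — off by 3.40.

R = (0.00, 0.00) ✓; RW at -24.90° ✓; |RW| = 11.00 ✓; ∠RWB = 132.1° ✓; |WB| = 22.00 ✓; ∠(WB, BA) = 90.00° ✓; |BA| = 8.500 ✓; ∠(BA, AG) = 90.00° ✓; |AG| = 14.60 ✓; ∠AGU = 145.6° ✓; |GU| = 20.60 ✓; ∠GUP = 140.0° ✓; |UP| = 17.00 ✓; ∠UPN = 36.30° ✓; |PN| = 20.00 ✗.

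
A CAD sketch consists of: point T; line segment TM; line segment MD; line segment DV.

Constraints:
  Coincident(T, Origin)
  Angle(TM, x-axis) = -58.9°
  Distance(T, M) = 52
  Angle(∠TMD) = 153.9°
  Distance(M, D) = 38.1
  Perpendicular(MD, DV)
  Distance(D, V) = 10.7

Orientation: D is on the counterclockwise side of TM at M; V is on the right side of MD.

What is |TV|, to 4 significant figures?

91.20

∠TMD = 153.9°, so MD runs at -58.9° + (180° − 153.9°) = -32.80° from the x-axis; with |MD| = 38.1, D = M + 38.1·(cos -32.80°, sin -32.80°) = (58.89, -65.16). MD ⟂ DV; with |DV| = 10.7 on the right of MD, V = D + 10.7·(-0.5417, -0.8406) = (53.09, -74.16). Then |TV| = |V − T| = 91.20.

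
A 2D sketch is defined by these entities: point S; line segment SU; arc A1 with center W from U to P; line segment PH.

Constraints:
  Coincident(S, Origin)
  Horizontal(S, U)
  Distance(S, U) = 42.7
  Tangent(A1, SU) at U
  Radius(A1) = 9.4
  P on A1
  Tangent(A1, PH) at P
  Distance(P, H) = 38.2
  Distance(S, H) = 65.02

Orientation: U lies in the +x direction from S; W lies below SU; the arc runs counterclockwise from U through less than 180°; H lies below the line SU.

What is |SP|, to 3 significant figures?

35.6

Checks: S.y = 0.00, U.y = 0.00 ✓; |WP| = 9.400 ✓; ∠(WP, PH) = 90.00° ✓; |PH| = 38.20 ✓; |SH| = 65.02 ✓.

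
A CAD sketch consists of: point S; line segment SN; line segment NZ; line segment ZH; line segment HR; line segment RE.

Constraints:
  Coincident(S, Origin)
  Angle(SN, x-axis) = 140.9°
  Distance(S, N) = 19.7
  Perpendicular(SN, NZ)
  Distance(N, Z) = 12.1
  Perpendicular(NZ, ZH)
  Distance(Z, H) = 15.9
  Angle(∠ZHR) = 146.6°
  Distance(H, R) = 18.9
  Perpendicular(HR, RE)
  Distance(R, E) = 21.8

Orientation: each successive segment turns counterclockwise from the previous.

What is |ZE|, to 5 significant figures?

34.719

S is at the origin; SN runs at 140.9° with length 19.7, so N = (-15.288, 12.424). SN is perpendicular to NZ, so NZ runs at -129.10°; with |NZ| = 12.1, Z = (-22.919, 3.0342). NZ ⟂ ZH, so ZH runs at -39.100°; with |ZH| = 15.9, H = (-10.580, -6.9936). ∠ZHR = 146.6° gives HR at -5.7000° from the x-axis; with |HR| = 18.9, R = (8.2264, -8.8707). HR is perpendicular to RE, so RE runs at 84.300°; with |RE| = 21.8, E = (10.392, 12.821). Then |ZE| = |E − Z| = 34.719.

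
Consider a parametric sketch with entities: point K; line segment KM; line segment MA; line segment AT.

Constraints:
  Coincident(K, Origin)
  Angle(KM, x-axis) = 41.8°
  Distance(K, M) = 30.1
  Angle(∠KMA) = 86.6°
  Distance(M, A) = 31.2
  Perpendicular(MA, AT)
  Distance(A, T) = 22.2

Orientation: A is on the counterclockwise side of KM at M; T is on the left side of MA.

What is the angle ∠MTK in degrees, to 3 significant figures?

50.4°

K is at the origin; KM runs at 41.8° with length 30.1, so M = 30.1·(cos 41.8°, sin 41.8°) = (22.4, 20.1). ∠KMA = 86.6°, so MA runs at 41.8° + (180° − 86.6°) = 135° from the x-axis; with |MA| = 31.2, A = M + 31.2·(cos 135°, sin 135°) = (0.300, 42.0). MA ⟂ AT; with |AT| = 22.2 on the left of MA, T = A + 22.2·(-0.705, -0.710) = (-15.3, 26.3). Then cos ∠MTK = TM·TK / (|TM||TK|), giving 50.4°.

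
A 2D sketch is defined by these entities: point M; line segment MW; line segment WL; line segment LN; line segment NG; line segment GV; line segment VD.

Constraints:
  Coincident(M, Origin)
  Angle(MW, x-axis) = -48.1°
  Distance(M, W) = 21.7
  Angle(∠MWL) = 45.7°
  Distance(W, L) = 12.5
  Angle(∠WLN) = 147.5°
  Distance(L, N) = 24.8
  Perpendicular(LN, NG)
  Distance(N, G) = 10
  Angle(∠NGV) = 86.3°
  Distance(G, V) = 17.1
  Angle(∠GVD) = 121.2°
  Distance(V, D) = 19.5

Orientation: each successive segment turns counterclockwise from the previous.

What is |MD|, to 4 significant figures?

23.31

M is at the origin; MW runs at -48.1° with length 21.7, so W = (14.49, -16.15). ∠MWL = 45.7° gives WL at 86.20° from the x-axis; with |WL| = 12.5, L = (15.32, -3.679). ∠WLN = 147.5° gives LN at 118.7° from the x-axis; with |LN| = 24.8, N = (3.411, 18.07). The perpendicularity gives NG at right angles to LN, so NG runs at -151.3°; with |NG| = 10.0, G = (-5.361, 13.27). ∠NGV = 86.3° gives GV at -57.60° from the x-axis; with |GV| = 17.1, V = (3.802, -1.166). ∠GVD = 121.2° gives VD at 1.200° from the x-axis; with |VD| = 19.5, D = (23.30, -0.7577). Then |MD| = |D − M| = 23.31.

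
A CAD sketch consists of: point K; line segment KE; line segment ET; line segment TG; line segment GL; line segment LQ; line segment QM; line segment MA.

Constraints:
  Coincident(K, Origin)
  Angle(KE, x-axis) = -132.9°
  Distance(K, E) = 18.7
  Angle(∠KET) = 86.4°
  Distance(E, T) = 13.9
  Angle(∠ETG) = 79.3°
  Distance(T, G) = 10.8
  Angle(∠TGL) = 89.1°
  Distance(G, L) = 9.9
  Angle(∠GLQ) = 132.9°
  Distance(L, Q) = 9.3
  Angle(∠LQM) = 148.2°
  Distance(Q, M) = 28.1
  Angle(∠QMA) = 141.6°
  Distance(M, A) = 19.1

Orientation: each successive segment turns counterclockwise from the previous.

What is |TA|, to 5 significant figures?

42.506

K is at the origin; KE runs at -132.9° with length 18.7, so E = (-12.729, -13.699). ∠KET = 86.4° gives ET at -39.300° from the x-axis; with |ET| = 13.9, T = (-1.9731, -22.503). ∠ETG = 79.3° gives TG at 61.400° from the x-axis; with |TG| = 10.8, G = (3.1968, -13.020). ∠TGL = 89.1° gives GL at 152.30° from the x-axis; with |GL| = 9.9, L = (-5.5686, -8.4184). ∠GLQ = 132.9° gives LQ at -160.60° from the x-axis; with |LQ| = 9.3, Q = (-14.341, -11.507). ∠LQM = 148.2° gives QM at -128.80° from the x-axis; with |QM| = 28.1, M = (-31.948, -33.407). ∠QMA = 141.6° gives MA at -90.400° from the x-axis; with |MA| = 19.1, A = (-32.082, -52.506). Then |TA| = |A − T| = 42.506.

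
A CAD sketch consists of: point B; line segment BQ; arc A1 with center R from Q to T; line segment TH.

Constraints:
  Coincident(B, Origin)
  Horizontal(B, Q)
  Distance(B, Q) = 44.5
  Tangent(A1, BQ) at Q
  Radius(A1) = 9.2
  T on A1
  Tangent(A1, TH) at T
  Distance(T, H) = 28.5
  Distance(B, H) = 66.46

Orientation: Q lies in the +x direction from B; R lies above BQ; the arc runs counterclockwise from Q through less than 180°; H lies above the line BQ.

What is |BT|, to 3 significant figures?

54.4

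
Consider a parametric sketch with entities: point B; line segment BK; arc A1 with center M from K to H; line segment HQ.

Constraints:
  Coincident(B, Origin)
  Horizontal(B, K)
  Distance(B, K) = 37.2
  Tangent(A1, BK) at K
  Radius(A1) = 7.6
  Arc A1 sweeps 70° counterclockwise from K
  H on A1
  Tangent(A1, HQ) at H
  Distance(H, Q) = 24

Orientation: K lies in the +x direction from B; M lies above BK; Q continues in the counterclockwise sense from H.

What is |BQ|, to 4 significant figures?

59.34

B is at the origin; B and K share the same y with |BK| = 37.2 and K on the +x side, so K = (37.20, 0.000). Tangency of A1 to BK means the radius MK is perpendicular to BK, so M = K + (0, 7.6) = (37.20, 7.600). On A1, K sits at bearing -90° from M; a 70° counterclockwise sweep puts H at bearing -20°, so H = M + 7.6·(cos -20°, sin -20°) = (44.34, 5.001). A1 meets HQ tangentially, so MH is at right angles to HQ, so HQ runs along (−sin -20°, cos -20°); with |HQ| = 24.0, Q = (52.55, 27.55). Then |BQ| = |Q − B| = 59.34.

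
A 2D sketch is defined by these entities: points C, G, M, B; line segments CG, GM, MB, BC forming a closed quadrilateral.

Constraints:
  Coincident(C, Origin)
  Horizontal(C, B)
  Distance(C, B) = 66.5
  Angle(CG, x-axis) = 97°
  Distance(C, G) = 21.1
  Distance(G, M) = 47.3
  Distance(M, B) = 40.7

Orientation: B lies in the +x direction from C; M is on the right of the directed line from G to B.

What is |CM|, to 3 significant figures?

32.1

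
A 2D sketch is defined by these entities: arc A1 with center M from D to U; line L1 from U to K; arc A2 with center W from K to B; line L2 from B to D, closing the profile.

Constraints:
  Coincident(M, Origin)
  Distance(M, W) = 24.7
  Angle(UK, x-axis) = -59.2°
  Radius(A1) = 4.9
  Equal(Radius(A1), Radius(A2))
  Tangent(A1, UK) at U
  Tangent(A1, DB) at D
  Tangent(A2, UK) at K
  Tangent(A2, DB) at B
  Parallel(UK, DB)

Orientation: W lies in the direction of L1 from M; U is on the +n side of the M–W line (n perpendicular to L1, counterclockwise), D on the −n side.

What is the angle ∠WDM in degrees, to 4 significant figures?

78.78°

The slot axis is L1's direction at -59.2°, so u = (cos -59.2°, sin -59.2°) = (0.5120, -0.8590) and n = (−sin -59.2°, cos -59.2°) = (0.8590, 0.5120). M is at the origin and W lies 24.7 along u from M, so W = 24.7·u = (12.65, -21.22). Tangency of A1 to both parallel lines with radius 4.9 puts U and D at M ± 4.9·n: U = (4.209, 2.509), D = (-4.209, -2.509). Then cos ∠WDM = DW·DM / (|DW||DM|), giving 78.78°.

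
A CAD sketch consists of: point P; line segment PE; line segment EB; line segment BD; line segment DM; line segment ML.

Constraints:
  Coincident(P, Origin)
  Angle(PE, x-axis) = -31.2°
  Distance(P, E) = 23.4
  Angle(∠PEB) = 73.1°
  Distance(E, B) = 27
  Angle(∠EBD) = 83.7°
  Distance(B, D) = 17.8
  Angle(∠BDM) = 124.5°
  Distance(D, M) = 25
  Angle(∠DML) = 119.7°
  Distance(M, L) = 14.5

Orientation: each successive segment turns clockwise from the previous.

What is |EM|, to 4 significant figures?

29.66

P is at the origin; PE runs at -31.2° with length 23.4, so E = (20.02, -12.12). ∠PEB = 73.1° gives EB at -138.1° from the x-axis; with |EB| = 27.0, B = (-0.08089, -30.15). ∠EBD = 83.7° gives BD at 125.6° from the x-axis; with |BD| = 17.8, D = (-10.44, -15.68). ∠BDM = 124.5° gives DM at 70.10° from the x-axis; with |DM| = 25.0, M = (-1.933, 7.827). Then |EM| = |M − E| = 29.66.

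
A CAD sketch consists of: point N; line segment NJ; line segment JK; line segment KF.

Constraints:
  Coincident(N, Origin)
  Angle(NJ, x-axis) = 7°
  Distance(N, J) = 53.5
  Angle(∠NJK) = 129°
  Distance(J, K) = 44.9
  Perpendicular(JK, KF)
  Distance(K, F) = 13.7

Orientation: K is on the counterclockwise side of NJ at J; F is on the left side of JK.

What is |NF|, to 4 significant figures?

83.37

N is at the origin; NJ runs at 7.0° with length 53.5, so J = 53.5·(cos 7.0°, sin 7.0°) = (53.10, 6.520). ∠NJK = 129.0°, so JK runs at 7.0° + (180° − 129.0°) = 58.00° from the x-axis; with |JK| = 44.9, K = J + 44.9·(cos 58.00°, sin 58.00°) = (76.89, 44.60). JK ⟂ KF; with |KF| = 13.7 on the left of JK, F = K + 13.7·(-0.8480, 0.5299) = (65.28, 51.86). Then |NF| = |F − N| = 83.37.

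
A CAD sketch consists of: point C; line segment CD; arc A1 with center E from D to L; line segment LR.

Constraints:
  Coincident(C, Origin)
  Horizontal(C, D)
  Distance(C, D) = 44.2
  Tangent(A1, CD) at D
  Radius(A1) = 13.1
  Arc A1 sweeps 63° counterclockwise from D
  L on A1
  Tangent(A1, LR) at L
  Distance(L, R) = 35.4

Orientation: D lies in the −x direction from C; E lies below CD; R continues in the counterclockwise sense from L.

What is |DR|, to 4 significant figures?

47.61

C is at the origin; CD is horizontal with |CD| = 44.2 and D on the −x side, so D = (-44.20, 0.000). Since A1 is tangent to CD there, ED ⟂ CD, so E = D + (0, -13.1) = (-44.20, -13.10). On A1, D sits at bearing 90° from E; a 63° counterclockwise sweep puts L at bearing 153°, so L = E + 13.1·(cos 153°, sin 153°) = (-55.87, -7.153). A1 meets LR tangentially, so EL is at right angles to LR, so LR runs along (−sin 153°, cos 153°); with |LR| = 35.4, R = (-71.94, -38.69). Then |DR| = |R − D| = 47.61.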